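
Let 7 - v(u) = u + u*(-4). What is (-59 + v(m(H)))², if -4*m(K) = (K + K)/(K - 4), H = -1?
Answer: 273529/100 ≈ 2735.3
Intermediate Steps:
m(K) = -K/(2*(-4 + K)) (m(K) = -(K + K)/(4*(K - 4)) = -2*K/(4*(-4 + K)) = -K/(2*(-4 + K)))
v(u) = 7 + 3*u (v(u) = 7 - (u + u*(-4)) = 7 - (u - 4*u) = 7 - (-3)*u = 7 + 3*u)
(-59 + v(m(H)))² = (-59 + (7 + 3*(-1*(-1)/(-8 + 2*(-1)))))² = (-59 + (7 + 3*(-1*(-1)/(-8 - 2))))² = (-59 + (7 + 3*(-1*(-1)/(-10))))² = (-59 + (7 + 3*(-1*(-1)*(-⅒))))² = (-59 + (7 + 3*(-⅒)))² = (-59 + (7 - 3/10))² = (-59 + 67/10)² = (-523/10)² = 273529/100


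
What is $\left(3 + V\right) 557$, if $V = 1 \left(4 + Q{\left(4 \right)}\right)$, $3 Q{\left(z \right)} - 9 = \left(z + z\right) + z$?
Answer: $7798$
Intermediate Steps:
$Q{\left(z \right)} = 3 + z$ ($Q{\left(z \right)} = 3 + \frac{\left(z + z\right) + z}{3} = 3 + \frac{2 z + z}{3} = 3 + \frac{3 z}{3} = 3 + z$)
$V = 11$ ($V = 1 \left(4 + \left(3 + 4\right)\right) = 1 \left(4 + 7\right) = 1 \cdot 11 = 11$)
$\left(3 + V\right) 557 = \left(3 + 11\right) 557 = 14 \cdot 557 = 7798$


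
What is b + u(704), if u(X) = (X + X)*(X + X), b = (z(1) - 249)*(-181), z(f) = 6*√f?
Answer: 2026447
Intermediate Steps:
b = 43983 (b = (6*√1 - 249)*(-181) = (6*1 - 249)*(-181) = (6 - 249)*(-181) = -243*(-181) = 43983)
u(X) = 4*X² (u(X) = (2*X)*(2*X) = 4*X²)
b + u(704) = 43983 + 4*704² = 43983 + 4*495616 = 43983 + 1982464 = 2026447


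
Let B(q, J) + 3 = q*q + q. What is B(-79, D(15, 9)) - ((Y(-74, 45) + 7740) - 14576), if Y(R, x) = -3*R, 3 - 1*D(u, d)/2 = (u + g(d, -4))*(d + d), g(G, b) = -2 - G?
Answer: 12773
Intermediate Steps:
D(u, d) = 6 - 4*d*(-2 + u - d) (D(u, d) = 6 - 2*(u + (-2 - d))*(d + d) = 6 - 2*(-2 + u - d)*2*d = 6 - 4*d*(-2 + u - d))
B(q, J) = -3 + q + q² (B(q, J) = -3 + (q*q + q) = -3 + (q² + q) = -3 + (q + q²) = -3 + q + q²)
B(-79, D(15, 9)) - ((Y(-74, 45) + 7740) - 14576) = (-3 - 79 + (-79)²) - ((-3*(-74) + 7740) - 14576) = (-3 - 79 + 6241) - ((222 + 7740) - 14576) = 6159 - (7962 - 14576) = 6159 - 1*(-6614) = 6159 + 6614 = 12773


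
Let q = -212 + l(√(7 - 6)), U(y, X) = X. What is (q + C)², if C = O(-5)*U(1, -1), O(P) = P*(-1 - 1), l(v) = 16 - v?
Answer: 42849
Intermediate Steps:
O(P) = -2*P (O(P) = P*(-2) = -2*P)
C = -10 (C = -2*(-5)*(-1) = 10*(-1) = -10)
q = -197 (q = -212 + (16 - √(7 - 6)) = -212 + (16 - √1) = -212 + (16 - 1*1) = -212 + (16 - 1) = -212 + 15 = -197)
(q + C)² = (-197 - 10)² = (-207)² = 42849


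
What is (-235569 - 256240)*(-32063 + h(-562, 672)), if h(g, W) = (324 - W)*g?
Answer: -80417165017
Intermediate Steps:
h(g, W) = g*(324 - W)
(-235569 - 256240)*(-32063 + h(-562, 672)) = (-235569 - 256240)*(-32063 - 562*(324 - 1*672)) = -491809*(-32063 - 562*(324 - 672)) = -491809*(-32063 - 562*(-348)) = -491809*(-32063 + 195576) = -491809*163513 = -80417165017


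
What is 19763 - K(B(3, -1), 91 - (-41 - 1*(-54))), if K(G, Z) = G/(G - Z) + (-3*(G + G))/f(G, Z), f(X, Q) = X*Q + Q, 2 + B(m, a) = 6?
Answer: 47530293/2405 ≈ 19763.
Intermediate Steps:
B(m, a) = 4 (B(m, a) = -2 + 6 = 4)
f(X, Q) = Q + Q*X (f(X, Q) = Q*X + Q = Q + Q*X)
K(G, Z) = G/(G - Z) - 6*G/(Z*(1 + G)) (K(G, Z) = G/(G - Z) + (-3*(G + G))/((Z*(1 + G))) = G/(G - Z) + (-6*G)*(1/(Z*(1 + G))) = G/(G - Z) - 6*G/(Z*(1 + G)))
19763 - K(B(3, -1), 91 - (-41 - 1*(-54))) = 19763 - 4*(-6*4 + 6*(91 - (-41 - 1*(-54))) + (91 - (-41 - 1*(-54)))*(1 + 4))/((91 - (-41 - 1*(-54)))*(1 + 4)*(4 - (91 - (-41 - 1*(-54))))) = 19763 - 4*(-24 + 6*(91 - (-41 + 54)) + (91 - (-41 + 54))*5)/((91 - (-41 + 54))*5*(4 - (91 - (-41 + 54)))) = 19763 - 4*(-24 + 6*(91 - 1*13) + (91 - 1*13)*5)/((91 - 1*13)*5*(4 - (91 - 1*13))) = 19763 - 4*(-24 + 6*(91 - 13) + (91 - 13)*5)/((91 - 13)*5*(4 - (91 - 13))) = 19763 - 4*(-24 + 6*78 + 78*5)/(78*5*(4 - 1*78)) = 19763 - 4*(-24 + 468 + 390)/(78*5*(4 - 78)) = 19763 - 4*834/(78*5*(-74)) = 19763 - 4*(-1)*834/(78*5*74) = 19763 - 1*(-278/2405) = 19763 + 278/2405 = 47530293/2405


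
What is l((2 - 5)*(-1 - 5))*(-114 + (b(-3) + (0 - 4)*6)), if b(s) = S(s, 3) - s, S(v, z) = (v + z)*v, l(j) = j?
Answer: -2430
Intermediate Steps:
S(v, z) = v*(v + z)
b(s) = -s + s*(3 + s) (b(s) = s*(s + 3) - s = s*(3 + s) - s = -s + s*(3 + s))
l((2 - 5)*(-1 - 5))*(-114 + (b(-3) + (0 - 4)*6)) = ((2 - 5)*(-1 - 5))*(-114 + (-3*(2 - 3) + (0 - 4)*6)) = (-3*(-6))*(-114 + (-3*(-1) - 4*6)) = 18*(-114 + (3 - 24)) = 18*(-114 - 21) = 18*(-135) = -2430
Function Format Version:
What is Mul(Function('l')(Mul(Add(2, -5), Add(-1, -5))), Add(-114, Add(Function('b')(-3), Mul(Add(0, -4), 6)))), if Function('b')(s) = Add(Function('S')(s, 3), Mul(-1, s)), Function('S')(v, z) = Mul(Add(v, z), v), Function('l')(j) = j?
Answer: -2430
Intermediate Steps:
Function('S')(v, z) = Mul(v, Add(v, z))
Function('b')(s) = Add(Mul(-1, s), Mul(s, Add(3, s))) (Function('b')(s) = Add(Mul(s, Add(s, 3)), Mul(-1, s)) = Add(Mul(s, Add(3, s)), Mul(-1, s)) = Add(Mul(-1, s), Mul(s, Add(3, s))))
Mul(Function('l')(Mul(Add(2, -5), Add(-1, -5))), Add(-114, Add(Function('b')(-3), Mul(Add(0, -4), 6)))) = Mul(Mul(Add(2, -5), Add(-1, -5)), Add(-114, Add(Mul(-3, Add(2, -3)), Mul(Add(0, -4), 6)))) = Mul(Mul(-3, -6), Add(-114, Add(Mul(-3, -1), Mul(-4, 6)))) = Mul(18, Add(-114, Add(3, -24))) = Mul(18, Add(-114, -21)) = Mul(18, -135) = -2430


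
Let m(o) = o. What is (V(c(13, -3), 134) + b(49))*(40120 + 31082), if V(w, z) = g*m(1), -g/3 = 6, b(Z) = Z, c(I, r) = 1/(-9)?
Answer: 2207262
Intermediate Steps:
c(I, r) = -⅑
g = -18 (g = -3*6 = -18)
V(w, z) = -18 (V(w, z) = -18*1 = -18)
(V(c(13, -3), 134) + b(49))*(40120 + 31082) = (-18 + 49)*(40120 + 31082) = 31*71202 = 2207262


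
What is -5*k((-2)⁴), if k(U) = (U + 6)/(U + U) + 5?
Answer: -455/16 ≈ -28.438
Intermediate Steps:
k(U) = 5 + (6 + U)/(2*U) (k(U) = (6 + U)/((2*U)) + 5 = (6 + U)*(1/(2*U)) + 5 = (6 + U)/(2*U) + 5 = 5 + (6 + U)/(2*U))
-5*k((-2)⁴) = -5*(11/2 + 3/((-2)⁴)) = -5*(11/2 + 3/16) = -5*91/16 = -455/16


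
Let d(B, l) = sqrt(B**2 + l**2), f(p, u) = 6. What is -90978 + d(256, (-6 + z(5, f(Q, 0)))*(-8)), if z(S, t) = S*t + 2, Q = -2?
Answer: -90978 + 80*sqrt(17) ≈ -90648.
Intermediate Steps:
z(S, t) = 2 + S*t
-90978 + d(256, (-6 + z(5, f(Q, 0)))*(-8)) = -90978 + sqrt(256**2 + ((-6 + (2 + 5*6))*(-8))**2) = -90978 + sqrt(65536 + ((-6 + (2 + 30))*(-8))**2) = -90978 + sqrt(65536 + ((-6 + 32)*(-8))**2) = -90978 + sqrt(65536 + (26*(-8))**2) = -90978 + sqrt(65536 + (-208)**2) = -90978 + sqrt(65536 + 43264) = -90978 + sqrt(108800) = -90978 + 80*sqrt(17)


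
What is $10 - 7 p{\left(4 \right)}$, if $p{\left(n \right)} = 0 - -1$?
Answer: $3$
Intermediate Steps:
$p{\left(n \right)} = 1$ ($p{\left(n \right)} = 0 + 1 = 1$)
$10 - 7 p{\left(4 \right)} = 10 - 7 = 3$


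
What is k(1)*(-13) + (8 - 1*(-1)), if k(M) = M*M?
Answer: -4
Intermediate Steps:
k(M) = M²
k(1)*(-13) + (8 - 1*(-1)) = 1²*(-13) + (8 - 1*(-1)) = 1*(-13) + (8 + 1) = -13 + 9 = -4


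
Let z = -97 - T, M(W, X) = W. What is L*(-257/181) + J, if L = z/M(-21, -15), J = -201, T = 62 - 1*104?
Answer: -778136/3801 ≈ -204.72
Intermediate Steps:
T = -42 (T = 62 - 104 = -42)
z = -55 (z = -97 - 1*(-42) = -97 + 42 = -55)
L = 55/21 (L = -55/(-21) = -55*(-1/21) = 55/21 ≈ 2.6190)
L*(-257/181) + J = 55*(-257/181)/21 - 201 = 55*(-257*1/181)/21 - 201 = (55/21)*(-257/181) - 201 = -14135/3801 - 201 = -778136/3801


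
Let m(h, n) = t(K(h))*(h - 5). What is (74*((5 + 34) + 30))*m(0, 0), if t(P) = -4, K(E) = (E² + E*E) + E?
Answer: 102120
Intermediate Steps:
K(E) = E + 2*E² (K(E) = (E² + E²) + E = 2*E² + E = E + 2*E²)
m(h, n) = 20 - 4*h (m(h, n) = -4*(h - 5) = -4*(-5 + h) = 20 - 4*h)
(74*((5 + 34) + 30))*m(0, 0) = (74*((5 + 34) + 30))*(20 - 4*0) = (74*(39 + 30))*(20 + 0) = (74*69)*20 = 5106*20 = 102120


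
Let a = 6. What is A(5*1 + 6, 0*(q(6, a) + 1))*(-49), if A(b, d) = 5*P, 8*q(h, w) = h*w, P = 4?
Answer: -980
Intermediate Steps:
q(h, w) = h*w/8 (q(h, w) = (h*w)/8 = h*w/8)
A(b, d) = 20 (A(b, d) = 5*4 = 20)
A(5*1 + 6, 0*(q(6, a) + 1))*(-49) = 20*(-49) = -980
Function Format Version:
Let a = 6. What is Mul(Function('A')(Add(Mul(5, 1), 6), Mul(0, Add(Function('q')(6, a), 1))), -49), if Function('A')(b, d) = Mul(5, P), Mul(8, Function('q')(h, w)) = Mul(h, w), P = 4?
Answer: -980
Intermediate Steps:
Function('q')(h, w) = Mul(Rational(1, 8), h, w) (Function('q')(h, w) = Mul(Rational(1, 8), Mul(h, w)) = Mul(Rational(1, 8), h, w))
Function('A')(b, d) = 20 (Function('A')(b, d) = Mul(5, 4) = 20)
Mul(Function('A')(Add(Mul(5, 1), 6), Mul(0, Add(Function('q')(6, a), 1))), -49) = Mul(20, -49) = -980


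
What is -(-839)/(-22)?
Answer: -839/22 ≈ -38.136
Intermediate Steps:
-(-839)/(-22) = -(-839)*(-1)/22 = -1*839/22 = -839/22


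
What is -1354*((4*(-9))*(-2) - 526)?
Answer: 614716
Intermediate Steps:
-1354*((4*(-9))*(-2) - 526) = -1354*(-36*(-2) - 526) = -1354*(72 - 526) = -1354*(-454) = 614716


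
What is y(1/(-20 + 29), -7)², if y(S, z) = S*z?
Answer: 49/81 ≈ 0.60494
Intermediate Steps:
y(1/(-20 + 29), -7)² = (-7/(-20 + 29))² = (-7/9)² = 49/81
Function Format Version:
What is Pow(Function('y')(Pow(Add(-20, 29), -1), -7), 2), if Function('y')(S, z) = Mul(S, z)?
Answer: Rational(49, 81) ≈ 0.60494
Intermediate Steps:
Pow(Function('y')(Pow(Add(-20, 29), -1), -7), 2) = Pow(Mul(Pow(Add(-20, 29), -1), -7), 2) = Pow(Mul(Pow(9, -1), -7), 2) = Pow(Mul(Rational(1, 9), -7), 2) = Pow(Rational(-7, 9), 2) = Rational(49, 81)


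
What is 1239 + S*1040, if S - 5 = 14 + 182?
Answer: 210279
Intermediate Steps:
S = 201 (S = 5 + (14 + 182) = 5 + 196 = 201)
1239 + S*1040 = 1239 + 201*1040 = 1239 + 209040 = 210279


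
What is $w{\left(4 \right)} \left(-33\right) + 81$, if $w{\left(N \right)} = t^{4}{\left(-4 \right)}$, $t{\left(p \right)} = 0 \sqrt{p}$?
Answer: $81$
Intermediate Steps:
$t{\left(p \right)} = 0$
$w{\left(N \right)} = 0$ ($w{\left(N \right)} = 0^{4} = 0$)
$w{\left(4 \right)} \left(-33\right) + 81 = 0 \left(-33\right) + 81 = 0 + 81 = 81$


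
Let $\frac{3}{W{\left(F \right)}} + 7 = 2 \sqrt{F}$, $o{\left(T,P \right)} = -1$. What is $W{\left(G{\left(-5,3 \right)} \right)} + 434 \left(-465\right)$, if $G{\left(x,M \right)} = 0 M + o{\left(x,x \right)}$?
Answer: $- \frac{10695951}{53} - \frac{6 i}{53} \approx -2.0181 \cdot 10^{5} - 0.11321 i$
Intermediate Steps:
$G{\left(x,M \right)} = -1$ ($G{\left(x,M \right)} = 0 M - 1 = 0 - 1 = -1$)
$W{\left(F \right)} = \frac{3}{-7 + 2 \sqrt{F}}$
$W{\left(G{\left(-5,3 \right)} \right)} + 434 \left(-465\right) = \frac{3}{-7 + 2 \sqrt{-1}} + 434 \left(-465\right) = \frac{3}{-7 + 2 i} - 201810 = 3 \frac{-7 - 2 i}{53} - 201810 = \frac{3 \left(-7 - 2 i\right)}{53} - 201810 = -201810 + \frac{3 \left(-7 - 2 i\right)}{53}$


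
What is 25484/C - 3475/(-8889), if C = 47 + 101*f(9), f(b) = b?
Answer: 57462344/2124471 ≈ 27.048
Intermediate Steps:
C = 956 (C = 47 + 101*9 = 47 + 909 = 956)
25484/C - 3475/(-8889) = 25484/956 - 3475/(-8889) = 25484*(1/956) - 3475*(-1/8889) = 6371/239 + 3475/8889 = 57462344/2124471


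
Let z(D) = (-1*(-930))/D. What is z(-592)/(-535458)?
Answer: 155/52831856 ≈ 2.9338e-6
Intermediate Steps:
z(D) = 930/D
z(-592)/(-535458) = (930/(-592))/(-535458) = (930*(-1/592))*(-1/535458) = -465/296*(-1/535458) = 155/52831856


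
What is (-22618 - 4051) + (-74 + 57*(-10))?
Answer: -27313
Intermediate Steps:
(-22618 - 4051) + (-74 + 57*(-10)) = -26669 + (-74 - 570) = -26669 - 644 = -27313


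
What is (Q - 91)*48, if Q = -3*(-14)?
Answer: -2352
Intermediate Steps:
Q = 42
(Q - 91)*48 = (42 - 91)*48 = -49*48 = -2352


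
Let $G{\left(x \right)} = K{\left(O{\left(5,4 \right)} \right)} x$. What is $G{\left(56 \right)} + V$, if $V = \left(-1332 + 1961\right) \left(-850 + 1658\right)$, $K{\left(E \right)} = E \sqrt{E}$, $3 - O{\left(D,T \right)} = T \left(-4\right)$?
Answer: $508232 + 1064 \sqrt{19} \approx 5.1287 \cdot 10^{5}$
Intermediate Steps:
$O{\left(D,T \right)} = 3 + 4 T$ ($O{\left(D,T \right)} = 3 - T \left(-4\right) = 3 - - 4 T = 3 + 4 T$)
$K{\left(E \right)} = E^{\frac{3}{2}}$
$G{\left(x \right)} = 19 x \sqrt{19}$ ($G{\left(x \right)} = \left(3 + 4 \cdot 4\right)^{\frac{3}{2}} x = \left(3 + 16\right)^{\frac{3}{2}} x = 19^{\frac{3}{2}} x = 19 \sqrt{19} x = 19 x \sqrt{19}$)
$V = 508232$ ($V = 629 \cdot 808 = 508232$)
$G{\left(56 \right)} + V = 19 \cdot 56 \sqrt{19} + 508232 = 1064 \sqrt{19} + 508232 = 508232 + 1064 \sqrt{19}$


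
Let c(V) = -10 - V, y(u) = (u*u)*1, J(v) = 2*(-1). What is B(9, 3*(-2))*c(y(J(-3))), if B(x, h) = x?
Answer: -126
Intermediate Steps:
J(v) = -2
y(u) = u**2 (y(u) = u**2*1 = u**2)
B(9, 3*(-2))*c(y(J(-3))) = 9*(-10 - 1*(-2)**2) = 9*(-10 - 1*4) = 9*(-10 - 4) = 9*(-14) = -126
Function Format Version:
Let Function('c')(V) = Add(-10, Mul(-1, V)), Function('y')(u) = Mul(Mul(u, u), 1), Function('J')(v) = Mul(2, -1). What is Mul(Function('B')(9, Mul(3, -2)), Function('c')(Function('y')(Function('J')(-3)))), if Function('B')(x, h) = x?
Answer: -126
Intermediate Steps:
Function('J')(v) = -2
Function('y')(u) = Pow(u, 2) (Function('y')(u) = Mul(Pow(u, 2), 1) = Pow(u, 2))
Mul(Function('B')(9, Mul(3, -2)), Function('c')(Function('y')(Function('J')(-3)))) = Mul(9, Add(-10, Mul(-1, Pow(-2, 2)))) = Mul(9, Add(-10, Mul(-1, 4))) = Mul(9, Add(-10, -4)) = Mul(9, -14) = -126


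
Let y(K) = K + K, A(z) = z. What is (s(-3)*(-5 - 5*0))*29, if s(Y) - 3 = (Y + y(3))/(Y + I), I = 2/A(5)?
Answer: -3480/13 ≈ -267.69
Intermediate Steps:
y(K) = 2*K
I = ⅖ (I = 2/5 = 2*(⅕) = ⅖ ≈ 0.40000)
s(Y) = 3 + (6 + Y)/(⅖ + Y) (s(Y) = 3 + (Y + 2*3)/(Y + ⅖) = 3 + (Y + 6)/(⅖ + Y) = 3 + (6 + Y)/(⅖ + Y))
(s(-3)*(-5 - 5*0))*29 = ((4*(9 + 5*(-3))/(2 + 5*(-3)))*(-5 - 5*0))*29 = ((4*(9 - 15)/(2 - 15))*(-5 + 0))*29 = ((4*(-6)/(-13))*(-5))*29 = ((4*(-1/13)*(-6))*(-5))*29 = ((24/13)*(-5))*29 = -120/13*29 = -3480/13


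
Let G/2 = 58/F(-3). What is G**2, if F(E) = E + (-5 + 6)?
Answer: 3364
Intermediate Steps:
F(E) = 1 + E (F(E) = E + 1 = 1 + E)
G = -58 (G = 2*(58/(1 - 3)) = 2*(58/(-2)) = 2*(58*(-1/2)) = 2*(-29) = -58)
G**2 = (-58)**2 = 3364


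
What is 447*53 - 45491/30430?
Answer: 720871639/30430 ≈ 23690.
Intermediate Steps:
447*53 - 45491/30430 = 23691 - 45491*1/30430 = 23691 - 45491/30430 = 720871639/30430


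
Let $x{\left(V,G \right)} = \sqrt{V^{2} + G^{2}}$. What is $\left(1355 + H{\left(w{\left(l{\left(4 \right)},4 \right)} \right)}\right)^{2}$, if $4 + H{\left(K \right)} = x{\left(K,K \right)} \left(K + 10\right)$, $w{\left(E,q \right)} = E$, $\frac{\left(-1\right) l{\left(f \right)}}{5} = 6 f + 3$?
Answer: $571356451 - 45596250 \sqrt{2} \approx 5.0687 \cdot 10^{8}$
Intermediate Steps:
$x{\left(V,G \right)} = \sqrt{G^{2} + V^{2}}$
$l{\left(f \right)} = -15 - 30 f$ ($l{\left(f \right)} = - 5 \left(6 f + 3\right) = - 5 \left(3 + 6 f\right) = -15 - 30 f$)
$H{\left(K \right)} = -4 + \sqrt{2} \sqrt{K^{2}} \left(10 + K\right)$ ($H{\left(K \right)} = -4 + \sqrt{K^{2} + K^{2}} \left(K + 10\right) = -4 + \sqrt{2 K^{2}} \left(10 + K\right) = -4 + \sqrt{2} \sqrt{K^{2}} \left(10 + K\right)$)
$\left(1355 + H{\left(w{\left(l{\left(4 \right)},4 \right)} \right)}\right)^{2} = \left(1355 + \left(-4 + 10 \sqrt{2} \sqrt{\left(-15 - 120\right)^{2}} + \left(-15 - 120\right) \sqrt{2} \sqrt{\left(-15 - 120\right)^{2}}\right)\right)^{2} = \left(1355 - \left(4 + 125 \sqrt{2} \sqrt{\left(-135\right)^{2}}\right)\right)^{2} = \left(1355 - \left(4 + 125 \sqrt{2} \sqrt{18225}\right)\right)^{2} = \left(1355 - \left(4 + 125 \sqrt{2} \cdot 135\right)\right)^{2} = \left(1355 - \left(4 + 16875 \sqrt{2}\right)\right)^{2} = \left(1351 - 16875 \sqrt{2}\right)^{2}$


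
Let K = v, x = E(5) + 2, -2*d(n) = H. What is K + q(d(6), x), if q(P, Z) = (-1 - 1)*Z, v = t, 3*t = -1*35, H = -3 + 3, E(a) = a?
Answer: -77/3 ≈ -25.667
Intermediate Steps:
H = 0
d(n) = 0 (d(n) = -½*0 = 0)
x = 7 (x = 5 + 2 = 7)
t = -35/3 (t = (-1*35)/3 = (⅓)*(-35) = -35/3 ≈ -11.667)
v = -35/3 ≈ -11.667
K = -35/3 ≈ -11.667
q(P, Z) = -2*Z
K + q(d(6), x) = -35/3 - 2*7 = -35/3 - 14 = -77/3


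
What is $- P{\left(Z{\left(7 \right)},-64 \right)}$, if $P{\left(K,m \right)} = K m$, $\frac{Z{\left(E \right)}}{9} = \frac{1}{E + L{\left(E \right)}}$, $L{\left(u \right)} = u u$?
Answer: $\frac{72}{7} \approx 10.286$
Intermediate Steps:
$L{\left(u \right)} = u^{2}$
$Z{\left(E \right)} = \frac{9}{E + E^{2}}$
$- P{\left(Z{\left(7 \right)},-64 \right)} = - \frac{9}{7 \left(1 + 7\right)} \left(-64\right) = - 9 \cdot \frac{1}{7} \cdot \frac{1}{8} \left(-64\right) = - \frac{9 \left(-64\right)}{56} = \left(-1\right) \left(- \frac{72}{7}\right) = \frac{72}{7}$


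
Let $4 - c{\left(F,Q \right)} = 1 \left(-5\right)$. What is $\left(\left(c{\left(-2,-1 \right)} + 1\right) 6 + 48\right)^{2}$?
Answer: $11664$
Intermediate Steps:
$c{\left(F,Q \right)} = 9$ ($c{\left(F,Q \right)} = 4 - 1 \left(-5\right) = 4 - -5 = 4 + 5 = 9$)
$\left(\left(c{\left(-2,-1 \right)} + 1\right) 6 + 48\right)^{2} = \left(\left(9 + 1\right) 6 + 48\right)^{2} = \left(10 \cdot 6 + 48\right)^{2} = \left(60 + 48\right)^{2} = 108^{2} = 11664$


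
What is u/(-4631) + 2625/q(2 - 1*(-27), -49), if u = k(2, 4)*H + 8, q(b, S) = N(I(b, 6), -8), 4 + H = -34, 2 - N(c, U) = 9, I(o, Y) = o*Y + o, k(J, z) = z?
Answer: -1736481/4631 ≈ -374.97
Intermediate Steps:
I(o, Y) = o + Y*o (I(o, Y) = Y*o + o = o + Y*o)
N(c, U) = -7 (N(c, U) = 2 - 1*9 = 2 - 9 = -7)
H = -38 (H = -4 - 34 = -38)
q(b, S) = -7
u = -144 (u = 4*(-38) + 8 = -152 + 8 = -144)
u/(-4631) + 2625/q(2 - 1*(-27), -49) = -144/(-4631) + 2625/(-7) = -144*(-1/4631) + 2625*(-⅐) = 144/4631 - 375 = -1736481/4631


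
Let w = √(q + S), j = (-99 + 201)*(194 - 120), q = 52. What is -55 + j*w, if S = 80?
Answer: -55 + 15096*√33 ≈ 86665.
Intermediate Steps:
j = 7548 (j = 102*74 = 7548)
w = 2*√33 (w = √(52 + 80) = √132 = 2*√33 ≈ 11.489)
-55 + j*w = -55 + 7548*(2*√33) = -55 + 15096*√33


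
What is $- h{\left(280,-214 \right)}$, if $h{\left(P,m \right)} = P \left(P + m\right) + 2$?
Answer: $-18482$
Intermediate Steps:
$h{\left(P,m \right)} = 2 + P \left(P + m\right)$
$- h{\left(280,-214 \right)} = - (2 + 280^{2} + 280 \left(-214\right)) = - (2 + 78400 - 59920) = \left(-1\right) 18482 = -18482$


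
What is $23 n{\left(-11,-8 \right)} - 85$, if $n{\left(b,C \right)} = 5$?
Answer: $30$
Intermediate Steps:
$23 n{\left(-11,-8 \right)} - 85 = 23 \cdot 5 - 85 = 115 - 85 = 30$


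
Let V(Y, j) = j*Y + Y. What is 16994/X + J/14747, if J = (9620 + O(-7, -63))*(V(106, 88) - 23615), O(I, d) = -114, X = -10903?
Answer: -1470025011676/160786541 ≈ -9142.7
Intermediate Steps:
V(Y, j) = Y + Y*j (V(Y, j) = Y*j + Y = Y + Y*j)
J = -134804586 (J = (9620 - 114)*(106*(1 + 88) - 23615) = 9506*(106*89 - 23615) = 9506*(9434 - 23615) = 9506*(-14181) = -134804586)
16994/X + J/14747 = 16994/(-10903) - 134804586/14747 = 16994*(-1/10903) - 134804586*1/14747 = -16994/10903 - 134804586/14747 = -1470025011676/160786541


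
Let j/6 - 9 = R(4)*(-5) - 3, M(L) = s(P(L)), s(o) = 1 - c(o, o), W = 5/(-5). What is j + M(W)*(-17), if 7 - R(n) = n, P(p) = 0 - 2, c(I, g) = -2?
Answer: -105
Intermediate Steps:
P(p) = -2
W = -1 (W = 5*(-⅕) = -1)
R(n) = 7 - n
s(o) = 3 (s(o) = 1 - 1*(-2) = 1 + 2 = 3)
M(L) = 3
j = -54 (j = 54 + 6*((7 - 1*4)*(-5) - 3) = 54 + 6*((7 - 4)*(-5) - 3) = 54 + 6*(3*(-5) - 3) = 54 + 6*(-15 - 3) = 54 + 6*(-18) = 54 - 108 = -54)
j + M(W)*(-17) = -54 + 3*(-17) = -54 - 51 = -105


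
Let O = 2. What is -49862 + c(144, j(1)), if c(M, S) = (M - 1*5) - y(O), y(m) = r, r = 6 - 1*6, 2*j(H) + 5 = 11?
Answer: -49723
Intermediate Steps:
j(H) = 3 (j(H) = -5/2 + (½)*11 = -5/2 + 11/2 = 3)
r = 0 (r = 6 - 6 = 0)
y(m) = 0
c(M, S) = -5 + M (c(M, S) = (M - 1*5) - 1*0 = (M - 5) + 0 = (-5 + M) + 0 = -5 + M)
-49862 + c(144, j(1)) = -49862 + (-5 + 144) = -49862 + 139 = -49723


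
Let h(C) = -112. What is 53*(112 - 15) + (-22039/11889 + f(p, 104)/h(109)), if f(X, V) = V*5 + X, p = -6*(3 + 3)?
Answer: 1709342111/332892 ≈ 5134.8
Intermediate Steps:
p = -36 (p = -6*6 = -36)
f(X, V) = X + 5*V (f(X, V) = 5*V + X = X + 5*V)
53*(112 - 15) + (-22039/11889 + f(p, 104)/h(109)) = 53*(112 - 15) + (-22039/11889 + (-36 + 5*104)/(-112)) = 53*97 + (-22039*1/11889 + (-36 + 520)*(-1/112)) = 5141 + (-22039/11889 + 484*(-1/112)) = 5141 + (-22039/11889 - 121/28) = 5141 - 2055661/332892 = 1709342111/332892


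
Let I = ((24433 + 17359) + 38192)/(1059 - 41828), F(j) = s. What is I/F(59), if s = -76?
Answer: 19996/774611 ≈ 0.025814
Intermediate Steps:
F(j) = -76
I = -79984/40769 (I = (41792 + 38192)/(-40769) = 79984*(-1/40769) = -79984/40769 ≈ -1.9619)
I/F(59) = -79984/40769/(-76) = -79984/40769*(-1/76) = 19996/774611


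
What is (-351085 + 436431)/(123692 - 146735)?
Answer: -85346/23043 ≈ -3.7038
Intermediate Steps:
(-351085 + 436431)/(123692 - 146735) = 85346/(-23043) = 85346*(-1/23043) = -85346/23043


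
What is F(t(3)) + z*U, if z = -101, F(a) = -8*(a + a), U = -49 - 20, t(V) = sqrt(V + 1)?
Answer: 6937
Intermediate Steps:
t(V) = sqrt(1 + V)
U = -69
F(a) = -16*a
F(t(3)) + z*U = -16*sqrt(1 + 3) - 101*(-69) = -16*sqrt(4) + 6969 = -16*2 + 6969 = -32 + 6969 = 6937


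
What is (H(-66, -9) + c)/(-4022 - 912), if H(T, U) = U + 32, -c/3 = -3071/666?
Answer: -221/29604 ≈ -0.0074652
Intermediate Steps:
c = 83/6 (c = -(-9213)/666 = -3*(-83/18) = 83/6 ≈ 13.833)
H(T, U) = 32 + U
(H(-66, -9) + c)/(-4022 - 912) = ((32 - 9) + 83/6)/(-4022 - 912) = (23 + 83/6)/(-4934) = (221/6)*(-1/4934) = -221/29604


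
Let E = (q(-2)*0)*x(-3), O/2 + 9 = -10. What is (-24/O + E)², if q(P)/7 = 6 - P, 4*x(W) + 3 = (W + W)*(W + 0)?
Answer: 144/361 ≈ 0.39889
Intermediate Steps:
O = -38 (O = -18 + 2*(-10) = -18 - 20 = -38)
x(W) = -¾ + W²/2 (x(W) = -¾ + ((W + W)*(W + 0))/4 = -¾ + ((2*W)*W)/4 = -¾ + (2*W²)/4 = -¾ + W²/2)
q(P) = 42 - 7*P (q(P) = 7*(6 - P) = 42 - 7*P)
E = 0 (E = ((42 - 7*(-2))*0)*(-¾ + (½)*(-3)²) = ((42 + 14)*0)*(-¾ + (½)*9) = (56*0)*(-¾ + 9/2) = 0*(15/4) = 0)
(-24/O + E)² = (-24/(-38) + 0)² = (-24*(-1/38) + 0)² = (12/19 + 0)² = (12/19)² = 144/361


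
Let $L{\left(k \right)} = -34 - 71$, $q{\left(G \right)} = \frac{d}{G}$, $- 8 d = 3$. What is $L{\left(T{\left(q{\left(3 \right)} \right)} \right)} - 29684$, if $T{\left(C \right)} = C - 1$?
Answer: $-29789$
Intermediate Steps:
$d = - \frac{3}{8}$ ($d = \left(- \frac{1}{8}\right) 3 = - \frac{3}{8} \approx -0.375$)
$q{\left(G \right)} = - \frac{3}{8 G}$
$T{\left(C \right)} = -1 + C$ ($T{\left(C \right)} = C - 1 = -1 + C$)
$L{\left(k \right)} = -105$
$L{\left(T{\left(q{\left(3 \right)} \right)} \right)} - 29684 = -105 - 29684 = -29789$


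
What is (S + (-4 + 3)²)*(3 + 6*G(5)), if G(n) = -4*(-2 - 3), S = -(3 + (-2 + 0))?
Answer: 0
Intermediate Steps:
S = -1 (S = -(3 - 2) = -1*1 = -1)
G(n) = 20 (G(n) = -4*(-5) = 20)
(S + (-4 + 3)²)*(3 + 6*G(5)) = (-1 + (-4 + 3)²)*(3 + 6*20) = (-1 + (-1)²)*(3 + 120) = (-1 + 1)*123 = 0*123 = 0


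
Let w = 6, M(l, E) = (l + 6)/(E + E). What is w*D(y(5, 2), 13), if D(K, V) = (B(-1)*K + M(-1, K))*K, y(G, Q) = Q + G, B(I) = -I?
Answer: 309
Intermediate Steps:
M(l, E) = (6 + l)/(2*E) (M(l, E) = (6 + l)/((2*E)) = (6 + l)*(1/(2*E)) = (6 + l)/(2*E))
y(G, Q) = G + Q
D(K, V) = K*(K + 5/(2*K)) (D(K, V) = ((-1*(-1))*K + (6 - 1)/(2*K))*K = (1*K + (½)*5/K)*K = (K + 5/(2*K))*K = K*(K + 5/(2*K)))
w*D(y(5, 2), 13) = 6*(5/2 + (5 + 2)²) = 6*(5/2 + 7²) = 6*(5/2 + 49) = 6*(103/2) = 309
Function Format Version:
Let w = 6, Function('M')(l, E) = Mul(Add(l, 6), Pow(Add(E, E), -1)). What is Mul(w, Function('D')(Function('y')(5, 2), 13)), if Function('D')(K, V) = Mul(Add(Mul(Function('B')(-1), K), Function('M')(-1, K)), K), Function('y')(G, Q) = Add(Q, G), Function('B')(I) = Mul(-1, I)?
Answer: 309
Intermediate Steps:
Function('M')(l, E) = Mul(Rational(1, 2), Pow(E, -1), Add(6, l)) (Function('M')(l, E) = Mul(Add(6, l), Pow(Mul(2, E), -1)) = Mul(Add(6, l), Mul(Rational(1, 2), Pow(E, -1))) = Mul(Rational(1, 2), Pow(E, -1), Add(6, l)))
Function('y')(G, Q) = Add(G, Q)
Function('D')(K, V) = Mul(K, Add(K, Mul(Rational(5, 2), Pow(K, -1)))) (Function('D')(K, V) = Mul(Add(Mul(Mul(-1, -1), K), Mul(Rational(1, 2), Pow(K, -1), Add(6, -1))), K) = Mul(Add(Mul(1, K), Mul(Rational(1, 2), Pow(K, -1), 5)), K) = Mul(Add(K, Mul(Rational(5, 2), Pow(K, -1))), K) = Mul(K, Add(K, Mul(Rational(5, 2), Pow(K, -1)))))
Mul(w, Function('D')(Function('y')(5, 2), 13)) = Mul(6, Add(Rational(5, 2), Pow(Add(5, 2), 2))) = Mul(6, Add(Rational(5, 2), Pow(7, 2))) = Mul(6, Add(Rational(5, 2), 49)) = Mul(6, Rational(103, 2)) = 309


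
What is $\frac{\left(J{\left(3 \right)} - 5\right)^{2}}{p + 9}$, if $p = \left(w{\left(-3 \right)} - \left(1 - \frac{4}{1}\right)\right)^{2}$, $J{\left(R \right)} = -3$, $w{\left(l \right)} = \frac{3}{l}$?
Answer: $\frac{64}{13} \approx 4.9231$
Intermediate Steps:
$p = 4$ ($p = \left(\frac{3}{-3} - \left(1 - \frac{4}{1}\right)\right)^{2} = \left(3 \left(- \frac{1}{3}\right) + \left(-1 + 4 \cdot 1\right)\right)^{2} = \left(-1 + \left(-1 + 4\right)\right)^{2} = \left(-1 + 3\right)^{2} = 2^{2} = 4$)
$\frac{\left(J{\left(3 \right)} - 5\right)^{2}}{p + 9} = \frac{\left(-3 - 5\right)^{2}}{4 + 9} = \frac{\left(-8\right)^{2}}{13} = 64 \cdot \frac{1}{13} = \frac{64}{13}$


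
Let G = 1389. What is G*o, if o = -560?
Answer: -777840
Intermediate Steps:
G*o = 1389*(-560) = -777840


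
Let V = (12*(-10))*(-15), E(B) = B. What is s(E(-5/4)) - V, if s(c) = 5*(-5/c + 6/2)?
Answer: -1765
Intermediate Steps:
V = 1800 (V = -120*(-15) = 1800)
s(c) = 15 - 25/c (s(c) = 5*(-5/c + 6*(½)) = 5*(-5/c + 3) = 5*(3 - 5/c) = 15 - 25/c)
s(E(-5/4)) - V = (15 - 25/((-5/4))) - 1*1800 = (15 - 25/((-5*¼))) - 1800 = (15 - 25/(-5/4)) - 1800 = (15 - 25*(-⅘)) - 1800 = (15 + 20) - 1800 = 35 - 1800 = -1765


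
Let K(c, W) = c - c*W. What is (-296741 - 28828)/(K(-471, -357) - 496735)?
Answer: 325569/665353 ≈ 0.48932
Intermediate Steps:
K(c, W) = c - W*c
(-296741 - 28828)/(K(-471, -357) - 496735) = (-296741 - 28828)/(-471*(1 - 1*(-357)) - 496735) = -325569/(-471*(1 + 357) - 496735) = -325569/(-471*358 - 496735) = -325569/(-168618 - 496735) = -325569/(-665353) = -325569*(-1/665353) = 325569/665353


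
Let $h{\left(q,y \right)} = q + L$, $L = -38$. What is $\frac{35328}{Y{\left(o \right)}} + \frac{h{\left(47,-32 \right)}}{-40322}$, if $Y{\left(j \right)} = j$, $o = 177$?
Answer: $\frac{474831341}{2378998} \approx 199.59$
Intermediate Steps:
$h{\left(q,y \right)} = -38 + q$ ($h{\left(q,y \right)} = q - 38 = -38 + q$)
$\frac{35328}{Y{\left(o \right)}} + \frac{h{\left(47,-32 \right)}}{-40322} = \frac{35328}{177} + \frac{-38 + 47}{-40322} = 35328 \cdot \frac{1}{177} + 9 \left(- \frac{1}{40322}\right) = \frac{11776}{59} - \frac{9}{40322} = \frac{474831341}{2378998}$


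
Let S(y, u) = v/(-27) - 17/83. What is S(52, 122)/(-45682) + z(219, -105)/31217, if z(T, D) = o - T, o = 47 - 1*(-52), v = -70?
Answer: -12451845607/3195789241554 ≈ -0.0038963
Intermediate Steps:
S(y, u) = 5351/2241 (S(y, u) = -70/(-27) - 17/83 = -70*(-1/27) - 17*1/83 = 70/27 - 17/83 = 5351/2241)
o = 99 (o = 47 + 52 = 99)
z(T, D) = 99 - T
S(52, 122)/(-45682) + z(219, -105)/31217 = (5351/2241)/(-45682) + (99 - 1*219)/31217 = (5351/2241)*(-1/45682) + (99 - 219)*(1/31217) = -5351/102373362 - 120*1/31217 = -5351/102373362 - 120/31217 = -12451845607/3195789241554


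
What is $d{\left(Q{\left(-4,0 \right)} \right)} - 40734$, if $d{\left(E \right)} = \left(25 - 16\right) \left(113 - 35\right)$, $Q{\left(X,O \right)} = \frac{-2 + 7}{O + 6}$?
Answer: $-40032$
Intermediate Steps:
$Q{\left(X,O \right)} = \frac{5}{6 + O}$
$d{\left(E \right)} = 702$ ($d{\left(E \right)} = 9 \cdot 78 = 702$)
$d{\left(Q{\left(-4,0 \right)} \right)} - 40734 = 702 - 40734 = -40032$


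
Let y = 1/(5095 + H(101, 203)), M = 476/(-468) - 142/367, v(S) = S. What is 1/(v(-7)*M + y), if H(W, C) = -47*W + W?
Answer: 19279611/189524980 ≈ 0.10173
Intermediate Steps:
H(W, C) = -46*W
M = -60287/42939 (M = 476*(-1/468) - 142*1/367 = -119/117 - 142/367 = -60287/42939 ≈ -1.4040)
y = 1/449 (y = 1/(5095 - 46*101) = 1/(5095 - 4646) = 1/449 ≈ 0.0022272)
1/(v(-7)*M + y) = 1/(-7*(-60287/42939) + 1/449) = 1/(422009/42939 + 1/449) = 1/(189524980/19279611) = 19279611/189524980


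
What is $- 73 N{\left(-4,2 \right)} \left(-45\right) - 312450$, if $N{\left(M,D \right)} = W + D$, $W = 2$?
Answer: $-299310$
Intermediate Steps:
$N{\left(M,D \right)} = 2 + D$
$- 73 N{\left(-4,2 \right)} \left(-45\right) - 312450 = - 73 \left(2 + 2\right) \left(-45\right) - 312450 = \left(-73\right) 4 \left(-45\right) - 312450 = \left(-292\right) \left(-45\right) - 312450 = 13140 - 312450 = -299310$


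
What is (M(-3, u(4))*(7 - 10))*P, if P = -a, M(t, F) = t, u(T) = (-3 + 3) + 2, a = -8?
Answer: 72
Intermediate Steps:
u(T) = 2 (u(T) = 0 + 2 = 2)
P = 8 (P = -1*(-8) = 8)
(M(-3, u(4))*(7 - 10))*P = -3*(7 - 10)*8 = -3*(-3)*8 = 9*8 = 72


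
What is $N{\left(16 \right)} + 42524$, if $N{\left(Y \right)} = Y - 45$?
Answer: $42495$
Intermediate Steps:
$N{\left(Y \right)} = -45 + Y$ ($N{\left(Y \right)} = Y - 45 = -45 + Y$)
$N{\left(16 \right)} + 42524 = \left(-45 + 16\right) + 42524 = -29 + 42524 = 42495$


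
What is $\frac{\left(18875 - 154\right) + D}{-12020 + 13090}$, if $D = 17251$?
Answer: $\frac{17986}{535} \approx 33.619$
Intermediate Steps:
$\frac{\left(18875 - 154\right) + D}{-12020 + 13090} = \frac{\left(18875 - 154\right) + 17251}{-12020 + 13090} = \frac{\left(18875 - 154\right) + 17251}{1070} = \left(18721 + 17251\right) \frac{1}{1070} = 35972 \cdot \frac{1}{1070} = \frac{17986}{535}$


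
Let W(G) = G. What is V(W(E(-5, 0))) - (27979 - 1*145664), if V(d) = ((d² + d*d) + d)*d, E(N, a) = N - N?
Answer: 117685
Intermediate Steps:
E(N, a) = 0
V(d) = d*(d + 2*d²) (V(d) = ((d² + d²) + d)*d = (2*d² + d)*d = (d + 2*d²)*d = d*(d + 2*d²))
V(W(E(-5, 0))) - (27979 - 1*145664) = 0²*(1 + 2*0) - (27979 - 1*145664) = 0*(1 + 0) - (27979 - 145664) = 0*1 - 1*(-117685) = 0 + 117685 = 117685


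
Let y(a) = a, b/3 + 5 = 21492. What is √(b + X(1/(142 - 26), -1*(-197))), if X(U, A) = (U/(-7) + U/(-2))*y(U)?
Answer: √170007894210/1624 ≈ 253.89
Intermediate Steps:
b = 64461 (b = -15 + 3*21492 = -15 + 64476 = 64461)
X(U, A) = -9*U²/14 (X(U, A) = (U/(-7) + U/(-2))*U = (U*(-⅐) + U*(-½))*U = (-U/7 - U/2)*U = (-9*U/14)*U = -9*U²/14)
√(b + X(1/(142 - 26), -1*(-197))) = √(64461 - 9/(14*(142 - 26)²)) = √(64461 - 9*(1/116)²/14) = √(64461 - 9/14*1/13456) = √(64461 - 9/188384) = √(12143421015/188384) = √170007894210/1624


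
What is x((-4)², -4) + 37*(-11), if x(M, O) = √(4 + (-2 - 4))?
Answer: -407 + I*√2 ≈ -407.0 + 1.4142*I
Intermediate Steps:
x(M, O) = I*√2 (x(M, O) = √(4 - 6) = √(-2) = I*√2)
x((-4)², -4) + 37*(-11) = I*√2 + 37*(-11) = I*√2 - 407 = -407 + I*√2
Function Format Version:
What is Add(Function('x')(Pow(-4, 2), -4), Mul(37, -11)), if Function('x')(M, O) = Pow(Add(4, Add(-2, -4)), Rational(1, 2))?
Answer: Add(-407, Mul(I, Pow(2, Rational(1, 2)))) ≈ Add(-407.00, Mul(1.4142, I))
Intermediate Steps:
Function('x')(M, O) = Mul(I, Pow(2, Rational(1, 2))) (Function('x')(M, O) = Pow(Add(4, -6), Rational(1, 2)) = Pow(-2, Rational(1, 2)) = Mul(I, Pow(2, Rational(1, 2))))
Add(Function('x')(Pow(-4, 2), -4), Mul(37, -11)) = Add(Mul(I, Pow(2, Rational(1, 2))), Mul(37, -11)) = Add(Mul(I, Pow(2, Rational(1, 2))), -407) = Add(-407, Mul(I, Pow(2, Rational(1, 2))))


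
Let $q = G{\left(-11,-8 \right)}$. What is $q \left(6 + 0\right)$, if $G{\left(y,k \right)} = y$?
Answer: $-66$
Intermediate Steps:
$q = -11$
$q \left(6 + 0\right) = - 11 \left(6 + 0\right) = \left(-11\right) 6 = -66$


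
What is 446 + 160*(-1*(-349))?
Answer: 56286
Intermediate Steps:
446 + 160*(-1*(-349)) = 446 + 160*349 = 446 + 55840 = 56286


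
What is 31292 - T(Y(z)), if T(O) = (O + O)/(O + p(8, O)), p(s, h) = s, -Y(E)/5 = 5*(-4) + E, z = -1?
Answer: 3535786/113 ≈ 31290.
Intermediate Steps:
Y(E) = 100 - 5*E (Y(E) = -5*(5*(-4) + E) = -5*(-20 + E) = 100 - 5*E)
T(O) = 2*O/(8 + O) (T(O) = (O + O)/(O + 8) = (2*O)/(8 + O) = 2*O/(8 + O))
31292 - T(Y(z)) = 31292 - 2*(100 - 5*(-1))/(8 + (100 - 5*(-1))) = 31292 - 2*(100 + 5)/(8 + (100 + 5)) = 31292 - 2*105/(8 + 105) = 31292 - 2*105/113 = 31292 - 1*210/113 = 31292 - 210/113 = 3535786/113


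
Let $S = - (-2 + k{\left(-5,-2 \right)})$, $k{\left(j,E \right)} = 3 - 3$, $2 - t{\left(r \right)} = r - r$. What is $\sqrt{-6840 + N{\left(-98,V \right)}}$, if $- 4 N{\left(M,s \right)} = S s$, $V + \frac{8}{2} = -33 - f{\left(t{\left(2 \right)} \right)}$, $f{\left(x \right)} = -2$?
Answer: $\frac{i \sqrt{27290}}{2} \approx 82.598 i$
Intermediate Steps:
$t{\left(r \right)} = 2$ ($t{\left(r \right)} = 2 - \left(r - r\right) = 2 - 0 = 2 + 0 = 2$)
$k{\left(j,E \right)} = 0$
$V = -35$ ($V = -4 - 31 = -35$)
$S = 2$ ($S = - (-2 + 0) = \left(-1\right) \left(-2\right) = 2$)
$N{\left(M,s \right)} = - \frac{s}{2}$ ($N{\left(M,s \right)} = - \frac{2 s}{4} = - \frac{s}{2}$)
$\sqrt{-6840 + N{\left(-98,V \right)}} = \sqrt{-6840 - - \frac{35}{2}} = \sqrt{-6840 + \frac{35}{2}} = \sqrt{- \frac{13645}{2}} = \frac{i \sqrt{27290}}{2}$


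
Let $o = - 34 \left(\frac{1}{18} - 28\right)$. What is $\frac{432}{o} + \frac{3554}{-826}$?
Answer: $- \frac{13589383}{3531563} \approx -3.848$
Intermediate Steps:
$o = \frac{8551}{9}$ ($o = - 34 \left(\frac{1}{18} - 28\right) = \left(-34\right) \left(- \frac{503}{18}\right) = \frac{8551}{9} \approx 950.11$)
$\frac{432}{o} + \frac{3554}{-826} = \frac{432}{\frac{8551}{9}} + \frac{3554}{-826} = 432 \cdot \frac{9}{8551} + 3554 \left(- \frac{1}{826}\right) = \frac{3888}{8551} - \frac{1777}{413} = - \frac{13589383}{3531563}$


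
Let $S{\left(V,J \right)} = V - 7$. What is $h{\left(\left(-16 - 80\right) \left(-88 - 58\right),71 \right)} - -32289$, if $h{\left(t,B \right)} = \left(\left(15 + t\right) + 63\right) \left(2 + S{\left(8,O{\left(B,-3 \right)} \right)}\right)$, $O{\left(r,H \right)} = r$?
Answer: $74571$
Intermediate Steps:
$S{\left(V,J \right)} = -7 + V$
$h{\left(t,B \right)} = 234 + 3 t$ ($h{\left(t,B \right)} = \left(\left(15 + t\right) + 63\right) \left(2 + \left(-7 + 8\right)\right) = \left(78 + t\right) \left(2 + 1\right) = \left(78 + t\right) 3 = 234 + 3 t$)
$h{\left(\left(-16 - 80\right) \left(-88 - 58\right),71 \right)} - -32289 = \left(234 + 3 \left(-16 - 80\right) \left(-88 - 58\right)\right) - -32289 = \left(234 + 3 \left(\left(-96\right) \left(-146\right)\right)\right) + 32289 = \left(234 + 3 \cdot 14016\right) + 32289 = \left(234 + 42048\right) + 32289 = 42282 + 32289 = 74571$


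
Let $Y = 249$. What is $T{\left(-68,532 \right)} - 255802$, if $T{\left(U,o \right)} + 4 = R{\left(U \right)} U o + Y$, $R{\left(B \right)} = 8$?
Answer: $-544965$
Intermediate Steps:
$T{\left(U,o \right)} = 245 + 8 U o$ ($T{\left(U,o \right)} = -4 + \left(8 U o + 249\right) = -4 + \left(249 + 8 U o\right) = 245 + 8 U o$)
$T{\left(-68,532 \right)} - 255802 = \left(245 + 8 \left(-68\right) 532\right) - 255802 = \left(245 - 289408\right) - 255802 = -289163 - 255802 = -544965$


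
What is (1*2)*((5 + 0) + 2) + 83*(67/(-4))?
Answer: -5505/4 ≈ -1376.3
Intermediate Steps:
(1*2)*((5 + 0) + 2) + 83*(67/(-4)) = 2*(5 + 2) + 83*(67*(-¼)) = 2*7 + 83*(-67/4) = 14 - 5561/4 = -5505/4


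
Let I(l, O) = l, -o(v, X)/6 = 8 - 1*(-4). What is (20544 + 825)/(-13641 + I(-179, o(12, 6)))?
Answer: -21369/13820 ≈ -1.5462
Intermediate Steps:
o(v, X) = -72 (o(v, X) = -6*(8 - 1*(-4)) = -6*(8 + 4) = -6*12 = -72)
(20544 + 825)/(-13641 + I(-179, o(12, 6))) = (20544 + 825)/(-13641 - 179) = 21369/(-13820) = 21369*(-1/13820) = -21369/13820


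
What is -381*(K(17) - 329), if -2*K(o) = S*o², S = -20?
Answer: -975741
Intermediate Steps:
K(o) = 10*o² (K(o) = -(-10)*o² = 10*o²)
-381*(K(17) - 329) = -381*(10*17² - 329) = -381*(10*289 - 329) = -381*(2890 - 329) = -381*2561 = -975741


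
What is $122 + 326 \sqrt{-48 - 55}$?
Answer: $122 + 326 i \sqrt{103} \approx 122.0 + 3308.5 i$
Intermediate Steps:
$122 + 326 \sqrt{-48 - 55} = 122 + 326 \sqrt{-103} = 122 + 326 i \sqrt{103}$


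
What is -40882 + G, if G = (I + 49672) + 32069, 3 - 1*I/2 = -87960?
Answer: 216785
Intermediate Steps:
I = 175926 (I = 6 - 2*(-87960) = 6 + 175920 = 175926)
G = 257667 (G = (175926 + 49672) + 32069 = 225598 + 32069 = 257667)
-40882 + G = -40882 + 257667 = 216785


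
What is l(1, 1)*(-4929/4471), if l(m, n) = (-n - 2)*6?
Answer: 88722/4471 ≈ 19.844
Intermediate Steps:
l(m, n) = -12 - 6*n (l(m, n) = (-2 - n)*6 = -12 - 6*n)
l(1, 1)*(-4929/4471) = (-12 - 6*1)*(-4929/4471) = (-12 - 6)*(-4929*1/4471) = -18*(-4929/4471) = 88722/4471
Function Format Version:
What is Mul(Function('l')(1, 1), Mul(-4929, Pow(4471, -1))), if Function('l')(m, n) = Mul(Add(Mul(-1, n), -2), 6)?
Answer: Rational(88722, 4471) ≈ 19.844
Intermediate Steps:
Function('l')(m, n) = Add(-12, Mul(-6, n)) (Function('l')(m, n) = Mul(Add(-2, Mul(-1, n)), 6) = Add(-12, Mul(-6, n)))
Mul(Function('l')(1, 1), Mul(-4929, Pow(4471, -1))) = Mul(Add(-12, Mul(-6, 1)), Mul(-4929, Pow(4471, -1))) = Mul(Add(-12, -6), Mul(-4929, Rational(1, 4471))) = Mul(-18, Rational(-4929, 4471)) = Rational(88722, 4471)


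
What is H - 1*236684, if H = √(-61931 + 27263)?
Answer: -236684 + 18*I*√107 ≈ -2.3668e+5 + 186.19*I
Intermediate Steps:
H = 18*I*√107 (H = √(-34668) = 18*I*√107 ≈ 186.19*I)
H - 1*236684 = 18*I*√107 - 1*236684 = 18*I*√107 - 236684 = -236684 + 18*I*√107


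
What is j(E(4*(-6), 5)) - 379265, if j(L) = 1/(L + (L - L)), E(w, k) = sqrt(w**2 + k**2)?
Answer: -379265 + sqrt(601)/601 ≈ -3.7927e+5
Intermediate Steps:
E(w, k) = sqrt(k**2 + w**2)
j(L) = 1/L (j(L) = 1/(L + 0) = 1/L)
j(E(4*(-6), 5)) - 379265 = 1/(sqrt(5**2 + (4*(-6))**2)) - 379265 = 1/(sqrt(25 + (-24)**2)) - 379265 = 1/(sqrt(25 + 576)) - 379265 = 1/(sqrt(601)) - 379265 = sqrt(601)/601 - 379265 = -379265 + sqrt(601)/601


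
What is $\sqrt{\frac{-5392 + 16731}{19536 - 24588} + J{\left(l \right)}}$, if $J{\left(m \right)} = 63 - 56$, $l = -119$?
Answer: $\frac{155 \sqrt{1263}}{2526} \approx 2.1807$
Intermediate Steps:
$J{\left(m \right)} = 7$
$\sqrt{\frac{-5392 + 16731}{19536 - 24588} + J{\left(l \right)}} = \sqrt{\frac{-5392 + 16731}{19536 - 24588} + 7} = \sqrt{\frac{11339}{-5052} + 7} = \sqrt{11339 \left(- \frac{1}{5052}\right) + 7} = \sqrt{- \frac{11339}{5052} + 7} = \sqrt{\frac{24025}{5052}} = \frac{155 \sqrt{1263}}{2526}$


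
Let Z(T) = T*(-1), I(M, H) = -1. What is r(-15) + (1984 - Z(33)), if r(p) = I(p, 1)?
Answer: 2016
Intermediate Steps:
r(p) = -1
Z(T) = -T
r(-15) + (1984 - Z(33)) = -1 + (1984 - (-1)*33) = -1 + (1984 - 1*(-33)) = -1 + (1984 + 33) = -1 + 2017 = 2016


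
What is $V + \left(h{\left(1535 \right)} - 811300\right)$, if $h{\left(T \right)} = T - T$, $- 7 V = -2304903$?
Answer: $- \frac{3374197}{7} \approx -4.8203 \cdot 10^{5}$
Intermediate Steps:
$V = \frac{2304903}{7}$ ($V = \left(- \frac{1}{7}\right) \left(-2304903\right) = \frac{2304903}{7} \approx 3.2927 \cdot 10^{5}$)
$h{\left(T \right)} = 0$
$V + \left(h{\left(1535 \right)} - 811300\right) = \frac{2304903}{7} + \left(0 - 811300\right) = \frac{2304903}{7} - 811300 = - \frac{3374197}{7}$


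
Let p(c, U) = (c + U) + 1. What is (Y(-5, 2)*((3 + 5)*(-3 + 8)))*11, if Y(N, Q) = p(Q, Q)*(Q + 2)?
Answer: 8800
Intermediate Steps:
p(c, U) = 1 + U + c (p(c, U) = (U + c) + 1 = 1 + U + c)
Y(N, Q) = (1 + 2*Q)*(2 + Q) (Y(N, Q) = (1 + Q + Q)*(Q + 2) = (1 + 2*Q)*(2 + Q))
(Y(-5, 2)*((3 + 5)*(-3 + 8)))*11 = (((1 + 2*2)*(2 + 2))*((3 + 5)*(-3 + 8)))*11 = (((1 + 4)*4)*(8*5))*11 = ((5*4)*40)*11 = (20*40)*11 = 800*11 = 8800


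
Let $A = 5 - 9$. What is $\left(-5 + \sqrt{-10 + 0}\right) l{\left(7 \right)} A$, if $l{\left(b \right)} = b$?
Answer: $140 - 28 i \sqrt{10} \approx 140.0 - 88.544 i$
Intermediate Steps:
$A = -4$
$\left(-5 + \sqrt{-10 + 0}\right) l{\left(7 \right)} A = \left(-5 + \sqrt{-10 + 0}\right) 7 \left(-4\right) = \left(-5 + \sqrt{-10}\right) 7 \left(-4\right) = \left(-5 + i \sqrt{10}\right) 7 \left(-4\right) = \left(-35 + 7 i \sqrt{10}\right) \left(-4\right) = 140 - 28 i \sqrt{10}$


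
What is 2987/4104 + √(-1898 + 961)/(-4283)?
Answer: 2987/4104 - I*√937/4283 ≈ 0.72783 - 0.007147*I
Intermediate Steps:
2987/4104 + √(-1898 + 961)/(-4283) = 2987*(1/4104) + √(-937)*(-1/4283) = 2987/4104 + (I*√937)*(-1/4283) = 2987/4104 - I*√937/4283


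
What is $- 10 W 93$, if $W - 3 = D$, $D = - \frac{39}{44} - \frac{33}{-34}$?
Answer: $- \frac{1072755}{374} \approx -2868.3$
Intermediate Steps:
$D = \frac{63}{748}$ ($D = \left(-39\right) \frac{1}{44} - - \frac{33}{34} = - \frac{39}{44} + \frac{33}{34} = \frac{63}{748} \approx 0.084225$)
$W = \frac{2307}{748}$ ($W = 3 + \frac{63}{748} = \frac{2307}{748} \approx 3.0842$)
$- 10 W 93 = \left(-10\right) \frac{2307}{748} \cdot 93 = \left(- \frac{11535}{374}\right) 93 = - \frac{1072755}{374}$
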